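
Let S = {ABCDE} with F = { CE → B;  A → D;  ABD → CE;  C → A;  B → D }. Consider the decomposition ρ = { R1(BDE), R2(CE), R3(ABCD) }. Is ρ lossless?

Chase test. Columns are ABCDE; row i has aⱼ where attribute j ∈ Ri, else bᵢⱼ.
Initial tableau (one row per fragment):
  row 1: b11 a2 b13 a4 a5
  row 2: b21 b22 a3 b24 a5
  row 3: a1 a2 a3 a4 b35
Rows 2 and 3 agree on C; apply C→A and equate their A entries.
Rows 2 and 3 agree on A; apply A→D and equate their D entries.
No row becomes fully distinguished — the join is lossy.

No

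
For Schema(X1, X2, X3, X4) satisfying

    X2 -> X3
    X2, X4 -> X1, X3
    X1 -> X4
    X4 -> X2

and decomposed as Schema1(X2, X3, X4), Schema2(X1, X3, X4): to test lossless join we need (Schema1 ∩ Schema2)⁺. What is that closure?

X1, X2, X3, X4

Schema1 ∩ Schema2 = {X3, X4}.
X4 → X2 applies, adding X2
X2, X4 → X1, X3 applies, adding X1
Closure: {X1, X2, X3, X4}.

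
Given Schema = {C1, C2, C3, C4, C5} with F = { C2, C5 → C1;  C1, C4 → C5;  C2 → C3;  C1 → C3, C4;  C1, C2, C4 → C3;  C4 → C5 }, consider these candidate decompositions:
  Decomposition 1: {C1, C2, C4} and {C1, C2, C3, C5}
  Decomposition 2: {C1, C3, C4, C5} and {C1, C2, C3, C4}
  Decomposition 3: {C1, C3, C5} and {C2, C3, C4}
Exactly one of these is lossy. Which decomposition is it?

Decomposition 3

Decomposition 1: common = {C1, C2}, closure = {C1, C2, C3, C4, C5} → lossless.
Decomposition 2: common = {C1, C3, C4}, closure = {C1, C3, C4, C5} → lossless.
Decomposition 3: common = {C3}, closure = {C3} → lossy.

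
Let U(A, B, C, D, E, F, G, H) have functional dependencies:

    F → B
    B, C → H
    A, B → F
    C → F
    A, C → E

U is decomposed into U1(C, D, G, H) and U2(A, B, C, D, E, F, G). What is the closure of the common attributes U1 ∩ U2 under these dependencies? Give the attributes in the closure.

B, C, D, F, G, H

U1 ∩ U2 = {C, D, G}.
C → F applies, adding F
F → B applies, adding B
B, C → H applies, adding H
Closure: {B, C, D, F, G, H}.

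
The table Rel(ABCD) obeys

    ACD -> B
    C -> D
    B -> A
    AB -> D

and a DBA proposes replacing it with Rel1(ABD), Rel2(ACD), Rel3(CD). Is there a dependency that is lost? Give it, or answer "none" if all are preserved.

ACD -> B

Check ACD → B: no single fragment contains all of {ABCD}, and the restricted closure of {ACD} across the fragments never reaches {B}.
C → D is preserved.
B → A is preserved.
AB → D is preserved.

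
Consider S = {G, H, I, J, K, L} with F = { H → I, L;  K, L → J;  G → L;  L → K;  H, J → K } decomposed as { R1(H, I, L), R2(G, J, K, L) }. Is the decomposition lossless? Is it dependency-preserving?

Lossless test: (L)⁺ = {J, K, L}, which is a superkey of neither fragment — lossy.
Dependency preservation: H, J → K is not contained in any single fragment, but the restricted closure of its left-hand side across the fragments still reaches the right-hand side; the remaining FDs each lie inside some fragment. All dependencies are preserved.

lossy but dependency-preserving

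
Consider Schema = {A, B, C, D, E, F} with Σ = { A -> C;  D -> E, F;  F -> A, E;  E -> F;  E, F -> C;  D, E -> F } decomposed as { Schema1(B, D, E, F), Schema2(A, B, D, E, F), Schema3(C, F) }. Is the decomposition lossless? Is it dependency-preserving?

Lossless test (chase): Rows 1 and 2 agree on F; apply F→A, E and equate their A, E entries. Rows 1 and 3 agree on F; apply F→A, E and equate their A, E entries. Rows 1 and 2 agree on E, F; apply E, F→C and equate their C entries. Rows 1 and 3 agree on E, F; apply E, F→C and equate their C entries. Row 1 is now all distinguished symbols — the join is lossless.
Dependency preservation: the restricted closure of {A} across the fragments never reaches {C}, so A → C cannot be enforced without a join — not preserved.

lossless but not dependency-preserving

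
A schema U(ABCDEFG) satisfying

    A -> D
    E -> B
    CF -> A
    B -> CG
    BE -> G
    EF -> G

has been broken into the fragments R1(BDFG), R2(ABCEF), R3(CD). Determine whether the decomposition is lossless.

Chase test. Columns are ABCDEFG; row i has aⱼ where attribute j ∈ Ri, else bᵢⱼ.
Initial tableau (one row per fragment):
  row 1: b11 a2 b13 a4 b15 a6 a7
  row 2: a1 a2 a3 b24 a5 a6 b27
  row 3: b31 b32 a3 a4 b35 b36 b37
Rows 1 and 2 agree on B; apply B→CG and equate their CG entries.
Rows 1 and 2 agree on CF; apply CF→A and equate their A entries.
Rows 1 and 2 agree on A; apply A→D and equate their D entries.
Row 2 is now all distinguished symbols — the join is lossless.

Yes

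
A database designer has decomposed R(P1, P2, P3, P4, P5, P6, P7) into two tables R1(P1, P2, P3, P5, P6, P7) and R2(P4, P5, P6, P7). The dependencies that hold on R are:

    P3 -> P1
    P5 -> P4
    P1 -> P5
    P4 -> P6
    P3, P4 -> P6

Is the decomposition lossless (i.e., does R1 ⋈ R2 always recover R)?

Common attributes: R1 ∩ R2 = {P5, P6, P7}.
Closure of {P5, P6, P7}: P5 → P4 applies, adding P4. So (P5, P6, P7)⁺ = {P4, P5, P6, P7}.
This closure contains every attribute of R2, so R1 ∩ R2 → R2. The join is lossless.

Yes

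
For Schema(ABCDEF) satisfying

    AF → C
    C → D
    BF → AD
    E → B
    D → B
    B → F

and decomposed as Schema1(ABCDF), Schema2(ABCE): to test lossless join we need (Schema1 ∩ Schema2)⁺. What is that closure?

ABCDF

Schema1 ∩ Schema2 = {ABC}.
C → D applies, adding D
B → F applies, adding F
Closure: {ABCDF}.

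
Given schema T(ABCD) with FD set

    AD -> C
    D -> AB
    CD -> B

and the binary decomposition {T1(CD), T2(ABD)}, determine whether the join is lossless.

Common attributes: T1 ∩ T2 = {D}.
Closure of {D}: D → AB applies, adding AB; AD → C applies, adding C. So (D)⁺ = {ABCD}.
This closure contains every attribute of T1, so T1 ∩ T2 → T1. The join is lossless.

Yes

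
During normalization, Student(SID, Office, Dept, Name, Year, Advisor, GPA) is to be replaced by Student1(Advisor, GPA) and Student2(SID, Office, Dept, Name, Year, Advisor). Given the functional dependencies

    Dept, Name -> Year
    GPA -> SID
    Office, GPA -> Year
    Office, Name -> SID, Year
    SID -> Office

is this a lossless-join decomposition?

No

Common attributes: Student1 ∩ Student2 = {Advisor}.
No dependency enlarges {Advisor}, so (Advisor)⁺ = {Advisor}.
The closure contains neither all of Student1 = {Advisor, GPA} nor all of Student2 = {SID, Office, Dept, Name, Year, Advisor}, so the common attributes are not a superkey of either fragment. The join is lossy.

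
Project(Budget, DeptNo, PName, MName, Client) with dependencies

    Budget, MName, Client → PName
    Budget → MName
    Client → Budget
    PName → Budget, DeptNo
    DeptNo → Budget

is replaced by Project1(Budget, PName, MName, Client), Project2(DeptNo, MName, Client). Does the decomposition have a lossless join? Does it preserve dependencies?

Lossless test: (MName, Client)⁺ = {Budget, DeptNo, PName, MName, Client}, which contains all of one fragment — lossless.
Dependency preservation: the restricted closure of {PName} across the fragments never reaches {Budget, DeptNo}, so PName → Budget, DeptNo cannot be enforced without a join — not preserved.

lossless but not dependency-preserving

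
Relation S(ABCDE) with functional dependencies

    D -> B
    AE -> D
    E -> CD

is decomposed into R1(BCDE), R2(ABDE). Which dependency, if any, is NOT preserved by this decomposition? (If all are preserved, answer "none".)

none

D → B lies within R1.
AE → D lies within R2.
E → CD lies within R1.
Every dependency is enforceable on the fragments, so the decomposition is dependency-preserving.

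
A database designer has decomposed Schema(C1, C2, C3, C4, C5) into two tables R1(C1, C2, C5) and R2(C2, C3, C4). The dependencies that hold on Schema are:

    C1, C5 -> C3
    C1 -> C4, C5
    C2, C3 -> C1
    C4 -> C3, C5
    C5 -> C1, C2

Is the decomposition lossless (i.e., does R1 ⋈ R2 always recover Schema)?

Common attributes: R1 ∩ R2 = {C2}.
No dependency enlarges {C2}, so (C2)⁺ = {C2}.
The closure contains neither all of R1 = {C1, C2, C5} nor all of R2 = {C2, C3, C4}, so the common attributes are not a superkey of either fragment. The join is lossy.

No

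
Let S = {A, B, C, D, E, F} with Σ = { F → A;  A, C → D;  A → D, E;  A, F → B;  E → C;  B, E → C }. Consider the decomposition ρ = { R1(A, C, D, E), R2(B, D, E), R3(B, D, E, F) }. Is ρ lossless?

Chase test. Columns are A, B, C, D, E, F; row i has aⱼ where attribute j ∈ Ri, else bᵢⱼ.
Initial tableau (one row per fragment):
  row 1: a1 b12 a3 a4 a5 b16
  row 2: b21 a2 b23 a4 a5 b26
  row 3: b31 a2 b33 a4 a5 a6
Rows 1 and 2 agree on E; apply E→C and equate their C entries.
Rows 1 and 3 agree on E; apply E→C and equate their C entries.
No row becomes fully distinguished — the join is lossy.

No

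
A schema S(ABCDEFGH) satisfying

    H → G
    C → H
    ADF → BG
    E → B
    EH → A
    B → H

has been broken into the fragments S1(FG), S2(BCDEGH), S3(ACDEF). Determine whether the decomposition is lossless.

Chase test. Columns are ABCDEFGH; row i has aⱼ where attribute j ∈ Si, else bᵢⱼ.
Initial tableau (one row per fragment):
  row 1: b11 b12 b13 b14 b15 a6 a7 b18
  row 2: b21 a2 a3 a4 a5 b26 a7 a8
  row 3: a1 b32 a3 a4 a5 a6 b37 b38
Rows 2 and 3 agree on C; apply C→H and equate their H entries.
Rows 2 and 3 agree on E; apply E→B and equate their B entries.
Rows 2 and 3 agree on EH; apply EH→A and equate their A entries.
Rows 2 and 3 agree on H; apply H→G and equate their G entries.
Row 3 is now all distinguished symbols — the join is lossless.

Yes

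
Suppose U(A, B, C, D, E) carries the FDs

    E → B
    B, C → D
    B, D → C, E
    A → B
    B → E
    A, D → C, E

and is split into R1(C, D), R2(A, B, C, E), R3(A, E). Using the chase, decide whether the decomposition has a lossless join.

Chase test. Columns are A, B, C, D, E; row i has aⱼ where attribute j ∈ Ri, else bᵢⱼ.
Initial tableau (one row per fragment):
  row 1: b11 b12 a3 a4 b15
  row 2: a1 a2 a3 b24 a5
  row 3: a1 b32 b33 b34 a5
Rows 2 and 3 agree on E; apply E→B and equate their B entries.
No row becomes fully distinguished — the join is lossy.

No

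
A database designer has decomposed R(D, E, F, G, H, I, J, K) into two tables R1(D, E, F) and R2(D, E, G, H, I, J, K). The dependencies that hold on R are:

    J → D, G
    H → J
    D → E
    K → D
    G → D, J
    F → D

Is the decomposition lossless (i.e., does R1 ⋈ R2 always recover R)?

Common attributes: R1 ∩ R2 = {D, E}.
No dependency enlarges {D, E}, so (D, E)⁺ = {D, E}.
The closure contains neither all of R1 = {D, E, F} nor all of R2 = {D, E, G, H, I, J, K}, so the common attributes are not a superkey of either fragment. The join is lossy.

No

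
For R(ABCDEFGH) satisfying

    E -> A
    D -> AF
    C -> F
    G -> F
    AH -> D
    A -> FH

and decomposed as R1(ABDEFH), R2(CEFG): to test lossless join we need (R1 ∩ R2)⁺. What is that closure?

R1 ∩ R2 = {EF}.
E → A applies, adding A
A → FH applies, adding H
AH → D applies, adding D
Closure: {ADEFH}.

ADEFH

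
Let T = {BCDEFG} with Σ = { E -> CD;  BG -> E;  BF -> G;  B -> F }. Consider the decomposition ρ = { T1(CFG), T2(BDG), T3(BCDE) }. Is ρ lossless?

Chase test. Columns are BCDEFG; row i has aⱼ where attribute j ∈ Ti, else bᵢⱼ.
Initial tableau (one row per fragment):
  row 1: b11 a2 b13 b14 a5 a6
  row 2: a1 b22 a3 b24 b25 a6
  row 3: a1 a2 a3 a4 b35 b36
Rows 2 and 3 agree on B; apply B→F and equate their F entries.
Rows 2 and 3 agree on BF; apply BF→G and equate their G entries.
Rows 2 and 3 agree on BG; apply BG→E and equate their E entries.
Rows 2 and 3 agree on E; apply E→CD and equate their CD entries.
No row becomes fully distinguished — the join is lossy.

No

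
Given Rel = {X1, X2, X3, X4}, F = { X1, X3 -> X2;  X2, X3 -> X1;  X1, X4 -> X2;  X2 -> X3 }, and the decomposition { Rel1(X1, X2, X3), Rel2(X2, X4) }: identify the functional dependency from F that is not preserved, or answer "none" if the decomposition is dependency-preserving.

Check X1, X4 → X2: no single fragment contains all of {X1, X2, X4}, and the restricted closure of {X1, X4} across the fragments never reaches {X2}.
X1, X3 → X2 is preserved.
X2, X3 → X1 is preserved.
X2 → X3 is preserved.

X1, X4 -> X2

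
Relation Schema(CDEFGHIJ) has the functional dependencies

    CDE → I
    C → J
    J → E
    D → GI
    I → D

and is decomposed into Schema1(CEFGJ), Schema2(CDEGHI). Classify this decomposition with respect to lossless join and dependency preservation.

Lossless test: (CEG)⁺ = {CEGJ}, which is a superkey of neither fragment — lossy.
Dependency preservation: every FD's attributes lie within a single fragment, so each can be enforced locally — preserved.

lossy but dependency-preserving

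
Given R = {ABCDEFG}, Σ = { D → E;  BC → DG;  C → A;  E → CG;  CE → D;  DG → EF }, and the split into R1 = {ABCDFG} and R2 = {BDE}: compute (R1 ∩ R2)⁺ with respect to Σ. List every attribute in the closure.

ABCDEFG

R1 ∩ R2 = {BD}.
D → E applies, adding E
E → CG applies, adding CG
DG → EF applies, adding F
C → A applies, adding A
Closure: {ABCDEFG}.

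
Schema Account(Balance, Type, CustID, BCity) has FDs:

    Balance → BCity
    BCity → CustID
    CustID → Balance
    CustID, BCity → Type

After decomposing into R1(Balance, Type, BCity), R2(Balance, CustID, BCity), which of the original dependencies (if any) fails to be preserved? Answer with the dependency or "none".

Balance → BCity lies within R1.
BCity → CustID lies within R2.
CustID → Balance lies within R2.
CustID, BCity → Type: restricted closure across fragments reaches Type.
Every dependency is enforceable on the fragments, so the decomposition is dependency-preserving.

none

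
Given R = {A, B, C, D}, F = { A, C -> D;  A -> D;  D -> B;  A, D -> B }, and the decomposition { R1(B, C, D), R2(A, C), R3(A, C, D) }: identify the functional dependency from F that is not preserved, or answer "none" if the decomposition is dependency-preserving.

A, C → D lies within R3.
A → D lies within R3.
D → B lies within R1.
A, D → B: restricted closure across fragments reaches B.
Every dependency is enforceable on the fragments, so the decomposition is dependency-preserving.

none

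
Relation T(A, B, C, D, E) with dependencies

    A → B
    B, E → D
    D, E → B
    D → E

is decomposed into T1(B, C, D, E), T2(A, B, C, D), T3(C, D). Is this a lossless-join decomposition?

Yes

Chase test. Columns are A, B, C, D, E; row i has aⱼ where attribute j ∈ Ti, else bᵢⱼ.
Initial tableau (one row per fragment):
  row 1: b11 a2 a3 a4 a5
  row 2: a1 a2 a3 a4 b25
  row 3: b31 b32 a3 a4 b35
Rows 1 and 2 agree on D; apply D→E and equate their E entries.
Rows 1 and 3 agree on D; apply D→E and equate their E entries.
Rows 1 and 3 agree on D, E; apply D, E→B and equate their B entries.
Row 2 is now all distinguished symbols — the join is lossless.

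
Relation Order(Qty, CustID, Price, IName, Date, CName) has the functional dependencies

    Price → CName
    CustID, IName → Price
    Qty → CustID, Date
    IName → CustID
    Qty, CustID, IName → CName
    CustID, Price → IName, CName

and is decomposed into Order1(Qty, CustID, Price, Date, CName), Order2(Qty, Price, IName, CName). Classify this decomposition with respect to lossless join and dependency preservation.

Lossless test: (Qty, Price, CName)⁺ = {Qty, CustID, Price, IName, Date, CName}, which contains all of one fragment — lossless.
Dependency preservation: the restricted closure of {IName} across the fragments never reaches {CustID}, so IName → CustID cannot be enforced without a join — not preserved.

lossless but not dependency-preserving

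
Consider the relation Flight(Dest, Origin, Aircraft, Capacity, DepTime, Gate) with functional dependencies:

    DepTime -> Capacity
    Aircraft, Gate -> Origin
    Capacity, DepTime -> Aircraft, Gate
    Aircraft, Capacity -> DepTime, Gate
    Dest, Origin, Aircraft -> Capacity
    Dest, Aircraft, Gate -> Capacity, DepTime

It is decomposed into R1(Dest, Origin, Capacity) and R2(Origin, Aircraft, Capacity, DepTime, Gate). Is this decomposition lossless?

Common attributes: R1 ∩ R2 = {Origin, Capacity}.
No dependency enlarges {Origin, Capacity}, so (Origin, Capacity)⁺ = {Origin, Capacity}.
The closure contains neither all of R1 = {Dest, Origin, Capacity} nor all of R2 = {Origin, Aircraft, Capacity, DepTime, Gate}, so the common attributes are not a superkey of either fragment. The join is lossy.

No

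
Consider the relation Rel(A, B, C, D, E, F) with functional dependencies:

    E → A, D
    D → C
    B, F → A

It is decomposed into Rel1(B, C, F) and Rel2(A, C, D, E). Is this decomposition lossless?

Common attributes: Rel1 ∩ Rel2 = {C}.
No dependency enlarges {C}, so (C)⁺ = {C}.
The closure contains neither all of Rel1 = {B, C, F} nor all of Rel2 = {A, C, D, E}, so the common attributes are not a superkey of either fragment. The join is lossy.

No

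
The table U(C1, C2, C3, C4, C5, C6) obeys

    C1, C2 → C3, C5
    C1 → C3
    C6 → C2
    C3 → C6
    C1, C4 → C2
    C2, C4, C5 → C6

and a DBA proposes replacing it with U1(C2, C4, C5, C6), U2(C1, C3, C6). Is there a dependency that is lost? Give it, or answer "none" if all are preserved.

C1, C2 → C3, C5

Check C1, C2 → C3, C5: no single fragment contains all of {C1, C2, C3, C5}, and the restricted closure of {C1, C2} across the fragments never reaches {C3, C5}.
C1 → C3 is preserved.
C6 → C2 is preserved.
C3 → C6 is preserved.
C1, C4 → C2 is preserved.
C2, C4, C5 → C6 is preserved.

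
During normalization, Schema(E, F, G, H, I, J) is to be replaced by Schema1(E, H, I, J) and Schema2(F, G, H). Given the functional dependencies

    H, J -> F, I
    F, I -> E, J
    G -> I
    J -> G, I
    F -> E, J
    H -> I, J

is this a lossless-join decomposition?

Yes

Common attributes: Schema1 ∩ Schema2 = {H}.
Closure of {H}: H → I, J applies, adding I, J; H, J → F, I applies, adding F; F, I → E, J applies, adding E; J → G, I applies, adding G. So (H)⁺ = {E, F, G, H, I, J}.
This closure contains every attribute of Schema1, so Schema1 ∩ Schema2 → Schema1. The join is lossless.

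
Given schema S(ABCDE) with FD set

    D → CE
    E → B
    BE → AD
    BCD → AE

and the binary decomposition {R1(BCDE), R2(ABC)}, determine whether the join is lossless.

Common attributes: R1 ∩ R2 = {BC}.
No dependency enlarges {BC}, so (BC)⁺ = {BC}.
The closure contains neither all of R1 = {BCDE} nor all of R2 = {ABC}, so the common attributes are not a superkey of either fragment. The join is lossy.

No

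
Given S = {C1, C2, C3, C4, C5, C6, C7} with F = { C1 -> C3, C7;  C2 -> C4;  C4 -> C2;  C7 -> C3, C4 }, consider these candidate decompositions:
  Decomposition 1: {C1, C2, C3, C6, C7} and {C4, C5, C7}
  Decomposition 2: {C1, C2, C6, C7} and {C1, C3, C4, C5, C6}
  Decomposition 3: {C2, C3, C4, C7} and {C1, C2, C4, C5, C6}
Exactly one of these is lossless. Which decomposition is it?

Decomposition 1: common = {C7}, closure = {C2, C3, C4, C7} → lossy.
Decomposition 2: common = {C1, C6}, closure = {C1, C2, C3, C4, C6, C7} → lossless.
Decomposition 3: common = {C2, C4}, closure = {C2, C4} → lossy.

Decomposition 2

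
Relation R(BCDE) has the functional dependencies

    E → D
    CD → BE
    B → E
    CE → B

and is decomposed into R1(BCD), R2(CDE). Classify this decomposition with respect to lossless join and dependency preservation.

lossless but not dependency-preserving

Lossless test: (CD)⁺ = {BCDE}, which contains all of one fragment — lossless.
Dependency preservation: the restricted closure of {B} across the fragments never reaches {E}, so B → E cannot be enforced without a join — not preserved.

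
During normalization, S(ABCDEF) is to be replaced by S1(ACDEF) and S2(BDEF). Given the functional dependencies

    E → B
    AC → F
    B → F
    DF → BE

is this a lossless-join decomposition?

Common attributes: S1 ∩ S2 = {DEF}.
Closure of {DEF}: E → B applies, adding B. So (DEF)⁺ = {BDEF}.
This closure contains every attribute of S2, so S1 ∩ S2 → S2. The join is lossless.

Yes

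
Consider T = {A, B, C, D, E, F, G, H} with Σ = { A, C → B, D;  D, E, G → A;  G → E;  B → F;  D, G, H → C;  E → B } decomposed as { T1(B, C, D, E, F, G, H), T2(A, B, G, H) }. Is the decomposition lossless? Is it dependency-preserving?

lossy and not dependency-preserving

Lossless test: (B, G, H)⁺ = {B, E, F, G, H}, which is a superkey of neither fragment — lossy.
Dependency preservation: the restricted closure of {A, C} across the fragments never reaches {B, D}, so A, C → B, D cannot be enforced without a join — not preserved.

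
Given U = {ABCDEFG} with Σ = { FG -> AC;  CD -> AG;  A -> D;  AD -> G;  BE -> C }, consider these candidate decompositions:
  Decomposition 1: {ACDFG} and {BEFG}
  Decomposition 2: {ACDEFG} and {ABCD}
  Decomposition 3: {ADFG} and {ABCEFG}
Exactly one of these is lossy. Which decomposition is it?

Decomposition 1: common = {FG}, closure = {ACDFG} → lossless.
Decomposition 2: common = {ACD}, closure = {ACDG} → lossy.
Decomposition 3: common = {AFG}, closure = {ACDFG} → lossless.

Decomposition 2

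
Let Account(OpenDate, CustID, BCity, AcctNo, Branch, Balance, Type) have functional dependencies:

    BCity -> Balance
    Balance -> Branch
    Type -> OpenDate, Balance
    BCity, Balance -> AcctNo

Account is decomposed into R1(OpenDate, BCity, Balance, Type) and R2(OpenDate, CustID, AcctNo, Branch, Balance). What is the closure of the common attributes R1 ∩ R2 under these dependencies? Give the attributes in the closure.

R1 ∩ R2 = {OpenDate, Balance}.
Balance → Branch applies, adding Branch
Closure: {OpenDate, Branch, Balance}.

OpenDate, Branch, Balance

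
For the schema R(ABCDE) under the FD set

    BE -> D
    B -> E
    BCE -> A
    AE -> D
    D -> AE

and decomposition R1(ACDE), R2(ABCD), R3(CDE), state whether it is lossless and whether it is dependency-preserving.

lossless and dependency-preserving

Lossless test (chase): Rows 1 and 2 agree on D; apply D→AE and equate their AE entries. Rows 1 and 3 agree on D; apply D→AE and equate their AE entries. Row 2 is now all distinguished symbols — the join is lossless.
Dependency preservation: BE → D; B → E; BCE → A are not contained in any single fragment, but the restricted closure of each left-hand side across the fragments still reaches the right-hand side; the remaining FDs each lie inside some fragment. All dependencies are preserved.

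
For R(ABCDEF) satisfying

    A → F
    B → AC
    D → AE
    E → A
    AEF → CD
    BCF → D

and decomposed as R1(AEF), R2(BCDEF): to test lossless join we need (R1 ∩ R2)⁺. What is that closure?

R1 ∩ R2 = {EF}.
E → A applies, adding A
AEF → CD applies, adding CD
Closure: {ACDEF}.

ACDEF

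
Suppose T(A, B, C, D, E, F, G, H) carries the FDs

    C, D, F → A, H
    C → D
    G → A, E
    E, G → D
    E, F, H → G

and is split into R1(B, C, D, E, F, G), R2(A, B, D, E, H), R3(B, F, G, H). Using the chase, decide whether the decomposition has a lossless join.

Chase test. Columns are A, B, C, D, E, F, G, H; row i has aⱼ where attribute j ∈ Ri, else bᵢⱼ.
Initial tableau (one row per fragment):
  row 1: b11 a2 a3 a4 a5 a6 a7 b18
  row 2: a1 a2 b23 a4 a5 b26 b27 a8
  row 3: b31 a2 b33 b34 b35 a6 a7 a8
Rows 1 and 3 agree on G; apply G→A, E and equate their A, E entries.
Rows 1 and 3 agree on E, G; apply E, G→D and equate their D entries.
No row becomes fully distinguished — the join is lossy.

No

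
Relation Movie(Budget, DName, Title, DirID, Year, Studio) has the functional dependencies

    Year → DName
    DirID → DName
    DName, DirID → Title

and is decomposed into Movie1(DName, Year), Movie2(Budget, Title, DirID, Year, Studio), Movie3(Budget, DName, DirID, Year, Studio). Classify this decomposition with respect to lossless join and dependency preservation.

lossless and dependency-preserving

Lossless test (chase): Rows 1 and 2 agree on Year; apply Year→DName and equate their DName entries. Rows 2 and 3 agree on DName, DirID; apply DName, DirID→Title and equate their Title entries. Row 2 is now all distinguished symbols — the join is lossless.
Dependency preservation: DName, DirID → Title is not contained in any single fragment, but the restricted closure of its left-hand side across the fragments still reaches the right-hand side; the remaining FDs each lie inside some fragment. All dependencies are preserved.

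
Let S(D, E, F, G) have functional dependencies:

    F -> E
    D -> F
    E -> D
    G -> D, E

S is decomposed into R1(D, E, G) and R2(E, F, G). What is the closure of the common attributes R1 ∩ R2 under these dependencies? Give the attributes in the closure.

R1 ∩ R2 = {E, G}.
E → D applies, adding D
D → F applies, adding F
Closure: {D, E, F, G}.

D, E, F, G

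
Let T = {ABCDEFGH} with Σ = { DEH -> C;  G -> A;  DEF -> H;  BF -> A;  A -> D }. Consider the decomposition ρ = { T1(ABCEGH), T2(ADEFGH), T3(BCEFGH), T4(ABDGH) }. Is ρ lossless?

Yes

Chase test. Columns are ABCDEFGH; row i has aⱼ where attribute j ∈ Ti, else bᵢⱼ.
Initial tableau (one row per fragment):
  row 1: a1 a2 a3 b14 a5 b16 a7 a8
  row 2: a1 b22 b23 a4 a5 a6 a7 a8
  row 3: b31 a2 a3 b34 a5 a6 a7 a8
  row 4: a1 a2 b43 a4 b45 b46 a7 a8
Rows 1 and 3 agree on G; apply G→A and equate their A entries.
Rows 1 and 2 agree on A; apply A→D and equate their D entries.
Rows 1 and 3 agree on A; apply A→D and equate their D entries.
Rows 1 and 2 agree on DEH; apply DEH→C and equate their C entries.
Row 3 is now all distinguished symbols — the join is lossless.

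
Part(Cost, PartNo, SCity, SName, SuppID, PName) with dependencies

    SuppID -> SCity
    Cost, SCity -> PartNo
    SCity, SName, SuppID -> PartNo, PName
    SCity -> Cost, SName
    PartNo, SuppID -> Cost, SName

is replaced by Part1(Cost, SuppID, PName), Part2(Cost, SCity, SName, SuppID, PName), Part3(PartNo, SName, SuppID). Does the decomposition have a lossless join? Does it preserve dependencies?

lossless but not dependency-preserving

Lossless test (chase): Rows 1 and 2 agree on SuppID; apply SuppID→SCity and equate their SCity entries. Rows 1 and 3 agree on SuppID; apply SuppID→SCity and equate their SCity entries. Rows 1 and 2 agree on Cost, SCity; apply Cost, SCity→PartNo and equate their PartNo entries. Rows 2 and 3 agree on SCity, SName, SuppID; apply SCity, SName, SuppID→PartNo, PName and equate their PartNo, PName entries. Rows 1 and 2 agree on SCity; apply SCity→Cost, SName and equate their Cost, SName entries. Rows 1 and 3 agree on SCity; apply SCity→Cost, SName and equate their Cost, SName entries. Row 1 is now all distinguished symbols — the join is lossless.
Dependency preservation: the restricted closure of {Cost, SCity} across the fragments never reaches {PartNo}, so Cost, SCity → PartNo cannot be enforced without a join — not preserved.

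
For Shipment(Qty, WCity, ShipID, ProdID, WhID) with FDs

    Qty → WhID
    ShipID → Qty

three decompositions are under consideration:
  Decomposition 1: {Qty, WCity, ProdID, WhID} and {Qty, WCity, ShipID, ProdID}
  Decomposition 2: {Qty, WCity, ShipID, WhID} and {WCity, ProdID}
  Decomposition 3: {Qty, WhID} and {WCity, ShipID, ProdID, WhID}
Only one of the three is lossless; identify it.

Decomposition 1

Decomposition 1: common = {Qty, WCity, ProdID}, closure = {Qty, WCity, ProdID, WhID} → lossless.
Decomposition 2: common = {WCity}, closure = {WCity} → lossy.
Decomposition 3: common = {WhID}, closure = {WhID} → lossy.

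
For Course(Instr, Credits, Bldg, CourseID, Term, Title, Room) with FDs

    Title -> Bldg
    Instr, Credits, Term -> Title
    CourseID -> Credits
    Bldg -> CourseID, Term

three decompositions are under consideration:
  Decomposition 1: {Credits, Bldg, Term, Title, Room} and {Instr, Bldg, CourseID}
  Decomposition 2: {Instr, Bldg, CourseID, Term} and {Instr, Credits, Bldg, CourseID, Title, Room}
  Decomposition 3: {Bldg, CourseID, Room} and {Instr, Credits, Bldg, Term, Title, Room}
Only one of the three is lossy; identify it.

Decomposition 1

Decomposition 1: common = {Bldg}, closure = {Credits, Bldg, CourseID, Term} → lossy.
Decomposition 2: common = {Instr, Bldg, CourseID}, closure = {Instr, Credits, Bldg, CourseID, Term, Title} → lossless.
Decomposition 3: common = {Bldg, Room}, closure = {Credits, Bldg, CourseID, Term, Room} → lossless.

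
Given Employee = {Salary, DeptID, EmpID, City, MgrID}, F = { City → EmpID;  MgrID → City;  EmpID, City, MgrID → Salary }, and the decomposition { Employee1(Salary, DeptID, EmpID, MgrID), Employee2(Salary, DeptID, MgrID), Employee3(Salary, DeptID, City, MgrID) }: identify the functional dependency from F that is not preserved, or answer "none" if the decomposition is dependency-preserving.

City → EmpID

Check City → EmpID: no single fragment contains all of {EmpID, City}, and the restricted closure of {City} across the fragments never reaches {EmpID}.
MgrID → City is preserved.
EmpID, City, MgrID → Salary is preserved.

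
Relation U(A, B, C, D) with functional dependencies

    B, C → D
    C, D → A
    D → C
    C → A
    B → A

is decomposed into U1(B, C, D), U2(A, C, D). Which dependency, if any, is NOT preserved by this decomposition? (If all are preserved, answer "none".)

Check B → A: no single fragment contains all of {A, B}, and the restricted closure of {B} across the fragments never reaches {A}.
B, C → D is preserved.
C, D → A is preserved.
D → C is preserved.
C → A is preserved.

B → A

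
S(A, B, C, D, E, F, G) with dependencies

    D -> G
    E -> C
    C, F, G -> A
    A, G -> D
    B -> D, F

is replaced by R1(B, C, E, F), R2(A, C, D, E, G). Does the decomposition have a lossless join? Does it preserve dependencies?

Lossless test: (C, E)⁺ = {C, E}, which is a superkey of neither fragment — lossy.
Dependency preservation: the restricted closure of {C, F, G} across the fragments never reaches {A}, so C, F, G → A cannot be enforced without a join — not preserved.

lossy and not dependency-preserving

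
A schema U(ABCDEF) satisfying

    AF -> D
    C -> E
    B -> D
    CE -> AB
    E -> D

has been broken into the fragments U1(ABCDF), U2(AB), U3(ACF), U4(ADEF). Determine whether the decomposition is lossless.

Chase test. Columns are ABCDEF; row i has aⱼ where attribute j ∈ Ui, else bᵢⱼ.
Initial tableau (one row per fragment):
  row 1: a1 a2 a3 a4 b15 a6
  row 2: a1 a2 b23 b24 b25 b26
  row 3: a1 b32 a3 b34 b35 a6
  row 4: a1 b42 b43 a4 a5 a6
Rows 1 and 3 agree on AF; apply AF→D and equate their D entries.
Rows 1 and 3 agree on C; apply C→E and equate their E entries.
Rows 1 and 2 agree on B; apply B→D and equate their D entries.
Rows 1 and 3 agree on CE; apply CE→AB and equate their AB entries.
No row becomes fully distinguished — the join is lossy.

No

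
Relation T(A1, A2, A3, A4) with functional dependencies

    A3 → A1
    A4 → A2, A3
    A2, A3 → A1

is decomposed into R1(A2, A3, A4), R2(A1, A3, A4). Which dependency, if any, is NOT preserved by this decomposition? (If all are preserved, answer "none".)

A3 → A1 lies within R2.
A4 → A2, A3 lies within R1.
A2, A3 → A1: restricted closure across fragments reaches A1.
Every dependency is enforceable on the fragments, so the decomposition is dependency-preserving.

none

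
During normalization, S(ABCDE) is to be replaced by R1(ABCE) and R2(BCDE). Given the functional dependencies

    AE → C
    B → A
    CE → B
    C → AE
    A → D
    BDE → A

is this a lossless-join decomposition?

Yes

Common attributes: R1 ∩ R2 = {BCE}.
Closure of {BCE}: B → A applies, adding A; A → D applies, adding D. So (BCE)⁺ = {ABCDE}.
This closure contains every attribute of R1, so R1 ∩ R2 → R1. The join is lossless.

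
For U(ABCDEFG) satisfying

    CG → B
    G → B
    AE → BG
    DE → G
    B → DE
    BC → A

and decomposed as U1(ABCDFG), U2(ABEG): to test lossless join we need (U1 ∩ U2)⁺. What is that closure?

U1 ∩ U2 = {ABG}.
B → DE applies, adding DE
Closure: {ABDEG}.

ABDEG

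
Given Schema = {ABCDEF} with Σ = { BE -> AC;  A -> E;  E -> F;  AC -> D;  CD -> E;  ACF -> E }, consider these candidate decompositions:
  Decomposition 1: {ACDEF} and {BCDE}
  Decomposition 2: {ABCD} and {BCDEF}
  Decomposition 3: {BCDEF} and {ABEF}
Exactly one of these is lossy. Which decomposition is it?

Decomposition 1

Decomposition 1: common = {CDE}, closure = {CDEF} → lossy.
Decomposition 2: common = {BCD}, closure = {ABCDEF} → lossless.
Decomposition 3: common = {BEF}, closure = {ABCDEF} → lossless.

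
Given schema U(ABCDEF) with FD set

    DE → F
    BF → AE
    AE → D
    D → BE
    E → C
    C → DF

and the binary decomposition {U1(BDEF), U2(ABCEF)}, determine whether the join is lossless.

Yes

Common attributes: U1 ∩ U2 = {BEF}.
Closure of {BEF}: BF → AE applies, adding A; AE → D applies, adding D; E → C applies, adding C. So (BEF)⁺ = {ABCDEF}.
This closure contains every attribute of U1, so U1 ∩ U2 → U1. The join is lossless.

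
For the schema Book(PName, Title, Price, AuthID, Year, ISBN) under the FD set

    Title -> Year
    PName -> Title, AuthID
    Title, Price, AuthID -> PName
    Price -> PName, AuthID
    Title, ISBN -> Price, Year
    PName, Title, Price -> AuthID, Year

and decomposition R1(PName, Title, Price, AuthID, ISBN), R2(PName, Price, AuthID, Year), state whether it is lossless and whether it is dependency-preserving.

lossless but not dependency-preserving

Lossless test: (PName, Price, AuthID)⁺ = {PName, Title, Price, AuthID, Year}, which contains all of one fragment — lossless.
Dependency preservation: the restricted closure of {Title} across the fragments never reaches {Year}, so Title → Year cannot be enforced without a join — not preserved.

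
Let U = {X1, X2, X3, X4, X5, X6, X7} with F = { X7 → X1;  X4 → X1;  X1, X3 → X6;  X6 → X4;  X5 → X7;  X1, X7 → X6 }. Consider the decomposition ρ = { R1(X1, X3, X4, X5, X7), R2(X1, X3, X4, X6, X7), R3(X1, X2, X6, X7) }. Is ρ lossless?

No

Chase test. Columns are X1, X2, X3, X4, X5, X6, X7; row i has aⱼ where attribute j ∈ Ri, else bᵢⱼ.
Initial tableau (one row per fragment):
  row 1: a1 b12 a3 a4 a5 b16 a7
  row 2: a1 b22 a3 a4 b25 a6 a7
  row 3: a1 a2 b33 b34 b35 a6 a7
Rows 1 and 2 agree on X1, X3; apply X1, X3→X6 and equate their X6 entries.
Rows 1 and 3 agree on X6; apply X6→X4 and equate their X4 entries.
No row becomes fully distinguished — the join is lossy.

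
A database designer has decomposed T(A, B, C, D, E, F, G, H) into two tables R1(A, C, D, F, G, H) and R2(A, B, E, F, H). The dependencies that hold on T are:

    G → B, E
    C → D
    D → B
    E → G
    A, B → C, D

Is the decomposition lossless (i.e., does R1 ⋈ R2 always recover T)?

Common attributes: R1 ∩ R2 = {A, F, H}.
No dependency enlarges {A, F, H}, so (A, F, H)⁺ = {A, F, H}.
The closure contains neither all of R1 = {A, C, D, F, G, H} nor all of R2 = {A, B, E, F, H}, so the common attributes are not a superkey of either fragment. The join is lossy.

No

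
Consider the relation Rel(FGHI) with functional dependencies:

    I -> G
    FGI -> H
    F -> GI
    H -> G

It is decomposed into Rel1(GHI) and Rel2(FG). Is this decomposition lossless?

Common attributes: Rel1 ∩ Rel2 = {G}.
No dependency enlarges {G}, so (G)⁺ = {G}.
The closure contains neither all of Rel1 = {GHI} nor all of Rel2 = {FG}, so the common attributes are not a superkey of either fragment. The join is lossy.

No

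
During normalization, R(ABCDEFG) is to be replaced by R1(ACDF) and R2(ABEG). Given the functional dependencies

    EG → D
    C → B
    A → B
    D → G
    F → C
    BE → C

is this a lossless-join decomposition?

No

Common attributes: R1 ∩ R2 = {A}.
Closure of {A}: A → B applies, adding B. So (A)⁺ = {AB}.
The closure contains neither all of R1 = {ACDF} nor all of R2 = {ABEG}, so the common attributes are not a superkey of either fragment. The join is lossy.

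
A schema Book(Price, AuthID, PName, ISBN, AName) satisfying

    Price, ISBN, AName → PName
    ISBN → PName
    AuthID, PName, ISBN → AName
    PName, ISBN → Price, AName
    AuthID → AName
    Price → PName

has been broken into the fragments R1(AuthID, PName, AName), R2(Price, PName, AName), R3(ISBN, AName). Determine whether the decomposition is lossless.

No

Chase test. Columns are Price, AuthID, PName, ISBN, AName; row i has aⱼ where attribute j ∈ Ri, else bᵢⱼ.
Initial tableau (one row per fragment):
  row 1: b11 a2 a3 b14 a5
  row 2: a1 b22 a3 b24 a5
  row 3: b31 b32 b33 a4 a5
No row becomes fully distinguished — the join is lossy.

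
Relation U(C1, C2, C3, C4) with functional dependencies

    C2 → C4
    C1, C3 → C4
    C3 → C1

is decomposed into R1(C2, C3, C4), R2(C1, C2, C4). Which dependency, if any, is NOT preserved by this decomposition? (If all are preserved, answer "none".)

Check C3 → C1: no single fragment contains all of {C1, C3}, and the restricted closure of {C3} across the fragments never reaches {C1}.
C2 → C4 is preserved.
C1, C3 → C4 is preserved.

C3 → C1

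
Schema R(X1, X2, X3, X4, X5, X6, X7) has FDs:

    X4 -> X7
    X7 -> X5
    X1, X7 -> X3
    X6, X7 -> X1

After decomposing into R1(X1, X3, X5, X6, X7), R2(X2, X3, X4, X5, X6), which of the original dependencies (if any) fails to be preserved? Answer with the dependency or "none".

X4 -> X7

Check X4 → X7: no single fragment contains all of {X4, X7}, and the restricted closure of {X4} across the fragments never reaches {X7}.
X7 → X5 is preserved.
X1, X7 → X3 is preserved.
X6, X7 → X1 is preserved.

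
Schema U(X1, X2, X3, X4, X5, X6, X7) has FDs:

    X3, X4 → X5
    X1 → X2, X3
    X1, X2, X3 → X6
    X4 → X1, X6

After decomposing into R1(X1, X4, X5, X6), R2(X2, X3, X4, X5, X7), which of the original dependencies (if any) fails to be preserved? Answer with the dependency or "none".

Check X1 → X2, X3: no single fragment contains all of {X1, X2, X3}, and the restricted closure of {X1} across the fragments never reaches {X2, X3}.
X3, X4 → X5 is preserved.
X1, X2, X3 → X6 is preserved.
X4 → X1, X6 is preserved.

X1 → X2, X3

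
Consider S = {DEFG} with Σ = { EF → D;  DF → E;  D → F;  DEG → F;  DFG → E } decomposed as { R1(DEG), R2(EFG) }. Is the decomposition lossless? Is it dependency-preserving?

Lossless test: (EG)⁺ = {EG}, which is a superkey of neither fragment — lossy.
Dependency preservation: the restricted closure of {EF} across the fragments never reaches {D}, so EF → D cannot be enforced without a join — not preserved.

lossy and not dependency-preserving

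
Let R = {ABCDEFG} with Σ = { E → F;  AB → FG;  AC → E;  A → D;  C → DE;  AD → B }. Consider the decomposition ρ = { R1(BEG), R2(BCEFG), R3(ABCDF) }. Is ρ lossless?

Chase test. Columns are ABCDEFG; row i has aⱼ where attribute j ∈ Ri, else bᵢⱼ.
Initial tableau (one row per fragment):
  row 1: b11 a2 b13 b14 a5 b16 a7
  row 2: b21 a2 a3 b24 a5 a6 a7
  row 3: a1 a2 a3 a4 b35 a6 b37
Rows 1 and 2 agree on E; apply E→F and equate their F entries.
Rows 2 and 3 agree on C; apply C→DE and equate their DE entries.
No row becomes fully distinguished — the join is lossy.

No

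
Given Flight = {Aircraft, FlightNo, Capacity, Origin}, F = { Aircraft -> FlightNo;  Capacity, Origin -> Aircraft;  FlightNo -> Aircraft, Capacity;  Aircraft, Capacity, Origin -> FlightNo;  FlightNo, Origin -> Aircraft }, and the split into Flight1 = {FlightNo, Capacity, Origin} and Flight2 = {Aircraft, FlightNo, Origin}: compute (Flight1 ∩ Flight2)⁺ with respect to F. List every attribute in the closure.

Aircraft, FlightNo, Capacity, Origin

Flight1 ∩ Flight2 = {FlightNo, Origin}.
FlightNo → Aircraft, Capacity applies, adding Aircraft, Capacity
Closure: {Aircraft, FlightNo, Capacity, Origin}.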